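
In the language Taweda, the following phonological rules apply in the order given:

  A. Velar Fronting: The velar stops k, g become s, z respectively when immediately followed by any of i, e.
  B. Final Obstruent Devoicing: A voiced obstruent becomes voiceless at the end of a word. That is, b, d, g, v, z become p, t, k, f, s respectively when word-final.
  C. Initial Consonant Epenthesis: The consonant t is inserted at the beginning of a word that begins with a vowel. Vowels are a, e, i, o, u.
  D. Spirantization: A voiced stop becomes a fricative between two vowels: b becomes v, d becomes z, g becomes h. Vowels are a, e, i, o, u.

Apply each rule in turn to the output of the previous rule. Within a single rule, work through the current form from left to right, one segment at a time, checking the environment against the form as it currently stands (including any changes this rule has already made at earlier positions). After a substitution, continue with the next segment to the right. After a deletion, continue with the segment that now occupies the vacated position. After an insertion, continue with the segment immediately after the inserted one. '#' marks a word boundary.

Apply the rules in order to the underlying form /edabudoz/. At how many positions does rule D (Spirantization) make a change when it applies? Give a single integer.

3

A Velar Fronting: no change — [edabudoz]
B Final Obstruent Devoicing: [edabudoz] → [edabudos]
C Initial Consonant Epenthesis: [edabudos] → [tedabudos]
D Spirantization: [tedabudos] → [tezavuzos]
Rule D changed 3 position(s).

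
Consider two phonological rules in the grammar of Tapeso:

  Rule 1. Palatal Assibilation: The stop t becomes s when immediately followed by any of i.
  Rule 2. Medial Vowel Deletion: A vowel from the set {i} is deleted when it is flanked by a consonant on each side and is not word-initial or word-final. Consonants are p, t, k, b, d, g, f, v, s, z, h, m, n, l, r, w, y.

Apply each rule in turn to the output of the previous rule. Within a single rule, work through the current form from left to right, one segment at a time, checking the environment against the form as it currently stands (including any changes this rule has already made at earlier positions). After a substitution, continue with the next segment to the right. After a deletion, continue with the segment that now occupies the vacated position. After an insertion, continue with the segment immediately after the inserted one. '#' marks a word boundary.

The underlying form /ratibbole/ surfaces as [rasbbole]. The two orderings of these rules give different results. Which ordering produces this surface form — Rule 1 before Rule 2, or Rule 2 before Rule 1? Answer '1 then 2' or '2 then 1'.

1 then 2

Order 1 then 2:
  1 Palatal Assibilation: [ratibbole] → [rasibbole]
  2 Medial Vowel Deletion: [rasibbole] → [rasbbole]
  result: [rasbbole]
Order 2 then 1:
  2 Medial Vowel Deletion: [ratibbole] → [ratbbole]
  1 Palatal Assibilation: no change — [ratbbole]
  result: [ratbbole]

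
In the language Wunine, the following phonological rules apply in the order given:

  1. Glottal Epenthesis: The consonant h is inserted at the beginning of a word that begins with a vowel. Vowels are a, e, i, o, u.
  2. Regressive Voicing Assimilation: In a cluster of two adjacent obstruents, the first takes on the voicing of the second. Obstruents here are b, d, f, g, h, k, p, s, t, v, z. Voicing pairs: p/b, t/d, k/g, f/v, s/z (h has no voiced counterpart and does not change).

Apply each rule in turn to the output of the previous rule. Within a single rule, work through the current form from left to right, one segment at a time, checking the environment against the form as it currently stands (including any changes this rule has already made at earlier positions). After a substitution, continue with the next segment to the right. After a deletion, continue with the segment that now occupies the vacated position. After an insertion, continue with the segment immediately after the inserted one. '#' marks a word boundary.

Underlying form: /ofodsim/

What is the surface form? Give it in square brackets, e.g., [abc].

1 Glottal Epenthesis: [ofodsim] → [hofodsim]
2 Regressive Voicing Assimilation: [hofodsim] → [hofotsim]

[hofotsim]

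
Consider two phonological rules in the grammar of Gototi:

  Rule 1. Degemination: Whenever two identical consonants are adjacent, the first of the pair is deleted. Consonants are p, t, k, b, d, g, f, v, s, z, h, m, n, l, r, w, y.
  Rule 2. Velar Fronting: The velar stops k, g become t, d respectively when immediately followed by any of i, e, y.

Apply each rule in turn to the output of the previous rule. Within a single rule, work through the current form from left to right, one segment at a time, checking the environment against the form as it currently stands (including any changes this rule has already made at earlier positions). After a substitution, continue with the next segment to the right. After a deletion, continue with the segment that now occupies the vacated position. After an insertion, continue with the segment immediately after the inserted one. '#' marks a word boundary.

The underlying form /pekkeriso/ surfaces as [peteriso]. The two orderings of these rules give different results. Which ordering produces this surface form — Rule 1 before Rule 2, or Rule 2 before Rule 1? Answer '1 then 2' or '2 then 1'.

1 then 2

Order 1 then 2:
  1 Degemination: [pekkeriso] → [pekeriso]
  2 Velar Fronting: [pekeriso] → [peteriso]
  result: [peteriso]
Order 2 then 1:
  2 Velar Fronting: [pekkeriso] → [pekteriso]
  1 Degemination: no change — [pekteriso]
  result: [pekteriso]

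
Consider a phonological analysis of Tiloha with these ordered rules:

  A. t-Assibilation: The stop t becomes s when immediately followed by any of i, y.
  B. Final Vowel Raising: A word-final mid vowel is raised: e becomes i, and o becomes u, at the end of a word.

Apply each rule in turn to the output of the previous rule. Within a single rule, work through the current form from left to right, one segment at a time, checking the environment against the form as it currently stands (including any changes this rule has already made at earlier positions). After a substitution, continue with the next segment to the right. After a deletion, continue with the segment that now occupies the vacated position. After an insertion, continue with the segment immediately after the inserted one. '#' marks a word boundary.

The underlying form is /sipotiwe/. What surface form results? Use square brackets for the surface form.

[siposiwi]

A t-Assibilation: [sipotiwe] → [siposiwe]
B Final Vowel Raising: [siposiwe] → [siposiwi]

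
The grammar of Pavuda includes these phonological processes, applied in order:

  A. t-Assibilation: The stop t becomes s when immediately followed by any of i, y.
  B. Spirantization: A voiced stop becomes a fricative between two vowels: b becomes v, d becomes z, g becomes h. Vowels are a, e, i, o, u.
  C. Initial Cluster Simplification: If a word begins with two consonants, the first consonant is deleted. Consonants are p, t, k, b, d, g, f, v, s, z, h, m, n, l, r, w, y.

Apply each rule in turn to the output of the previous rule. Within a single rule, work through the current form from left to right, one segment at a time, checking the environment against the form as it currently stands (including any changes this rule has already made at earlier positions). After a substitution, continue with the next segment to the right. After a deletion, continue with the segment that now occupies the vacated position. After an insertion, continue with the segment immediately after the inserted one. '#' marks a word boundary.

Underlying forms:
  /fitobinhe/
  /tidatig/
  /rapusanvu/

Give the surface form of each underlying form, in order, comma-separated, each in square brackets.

[fitovinhe], [sizasig], [rapusanvu]

/fitobinhe/:
  A t-Assibilation: no change — [fitobinhe]
  B Spirantization: [fitobinhe] → [fitovinhe]
  C Initial Cluster Simplification: no change — [fitovinhe]
/tidatig/:
  A t-Assibilation: [tidatig] → [sidasig]
  B Spirantization: [sidasig] → [sizasig]
  C Initial Cluster Simplification: no change — [sizasig]
/rapusanvu/:
  A t-Assibilation: no change — [rapusanvu]
  B Spirantization: no change — [rapusanvu]
  C Initial Cluster Simplification: no change — [rapusanvu]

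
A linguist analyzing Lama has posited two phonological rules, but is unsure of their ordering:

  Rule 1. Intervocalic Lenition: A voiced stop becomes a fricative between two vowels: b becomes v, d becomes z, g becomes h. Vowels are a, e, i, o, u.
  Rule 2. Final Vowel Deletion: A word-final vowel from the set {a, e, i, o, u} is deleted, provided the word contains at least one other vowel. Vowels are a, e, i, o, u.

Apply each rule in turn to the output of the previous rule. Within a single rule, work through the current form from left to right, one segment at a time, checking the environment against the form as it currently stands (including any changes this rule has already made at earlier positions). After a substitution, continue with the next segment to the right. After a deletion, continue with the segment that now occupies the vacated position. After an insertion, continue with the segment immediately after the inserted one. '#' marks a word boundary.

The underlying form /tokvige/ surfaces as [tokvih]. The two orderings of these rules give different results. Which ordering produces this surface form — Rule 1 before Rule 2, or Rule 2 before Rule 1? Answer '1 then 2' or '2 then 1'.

1 then 2

Order 1 then 2:
  1 Intervocalic Lenition: [tokvige] → [tokvihe]
  2 Final Vowel Deletion: [tokvihe] → [tokvih]
  result: [tokvih]
Order 2 then 1:
  2 Final Vowel Deletion: [tokvige] → [tokvig]
  1 Intervocalic Lenition: no change — [tokvig]
  result: [tokvig]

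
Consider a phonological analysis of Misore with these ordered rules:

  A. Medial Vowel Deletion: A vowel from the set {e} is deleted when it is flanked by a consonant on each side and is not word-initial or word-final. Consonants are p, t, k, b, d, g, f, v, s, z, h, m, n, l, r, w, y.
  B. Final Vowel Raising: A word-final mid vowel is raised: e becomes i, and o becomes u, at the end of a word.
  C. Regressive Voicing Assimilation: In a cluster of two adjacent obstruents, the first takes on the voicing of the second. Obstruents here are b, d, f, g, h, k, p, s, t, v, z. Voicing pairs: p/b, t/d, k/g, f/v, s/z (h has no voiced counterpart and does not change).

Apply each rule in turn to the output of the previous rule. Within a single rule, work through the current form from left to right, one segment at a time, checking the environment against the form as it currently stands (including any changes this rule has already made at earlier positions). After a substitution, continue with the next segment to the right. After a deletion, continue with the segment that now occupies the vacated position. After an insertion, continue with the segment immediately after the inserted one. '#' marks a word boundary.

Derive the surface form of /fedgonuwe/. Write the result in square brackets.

[vdgonuwi]

A Medial Vowel Deletion: [fedgonuwe] → [fdgonuwe]
B Final Vowel Raising: [fdgonuwe] → [fdgonuwi]
C Regressive Voicing Assimilation: [fdgonuwi] → [vdgonuwi]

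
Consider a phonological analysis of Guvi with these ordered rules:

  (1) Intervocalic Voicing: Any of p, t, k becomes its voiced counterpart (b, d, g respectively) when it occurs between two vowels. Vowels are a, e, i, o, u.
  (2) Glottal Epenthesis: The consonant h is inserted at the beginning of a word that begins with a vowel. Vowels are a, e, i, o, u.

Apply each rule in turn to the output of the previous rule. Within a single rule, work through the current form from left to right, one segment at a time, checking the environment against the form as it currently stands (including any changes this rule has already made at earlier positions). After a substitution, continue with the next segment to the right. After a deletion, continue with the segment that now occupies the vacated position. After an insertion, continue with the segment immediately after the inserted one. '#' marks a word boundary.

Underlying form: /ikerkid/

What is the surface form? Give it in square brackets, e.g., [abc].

[higerkid]

(1) Intervocalic Voicing: [ikerkid] → [igerkid]
(2) Glottal Epenthesis: [igerkid] → [higerkid]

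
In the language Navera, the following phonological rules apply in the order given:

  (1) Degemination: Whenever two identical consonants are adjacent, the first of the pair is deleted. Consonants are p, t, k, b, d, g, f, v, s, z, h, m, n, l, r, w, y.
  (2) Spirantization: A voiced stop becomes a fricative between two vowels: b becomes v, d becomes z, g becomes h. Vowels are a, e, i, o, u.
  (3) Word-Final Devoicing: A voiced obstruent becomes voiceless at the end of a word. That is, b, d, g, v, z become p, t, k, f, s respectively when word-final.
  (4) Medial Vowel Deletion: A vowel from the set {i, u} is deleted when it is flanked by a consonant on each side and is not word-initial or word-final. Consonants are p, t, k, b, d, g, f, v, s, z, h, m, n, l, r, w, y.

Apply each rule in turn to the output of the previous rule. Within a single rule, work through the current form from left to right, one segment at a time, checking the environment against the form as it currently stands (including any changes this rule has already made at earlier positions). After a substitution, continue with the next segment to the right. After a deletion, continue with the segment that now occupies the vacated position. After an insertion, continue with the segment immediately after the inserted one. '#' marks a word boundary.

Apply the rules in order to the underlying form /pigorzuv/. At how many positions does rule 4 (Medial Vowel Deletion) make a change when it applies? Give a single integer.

(1) Degemination: no change — [pigorzuv]
(2) Spirantization: [pigorzuv] → [pihorzuv]
(3) Word-Final Devoicing: [pihorzuv] → [pihorzuf]
(4) Medial Vowel Deletion: [pihorzuf] → [phorzf]
Rule 4 changed 2 position(s).

2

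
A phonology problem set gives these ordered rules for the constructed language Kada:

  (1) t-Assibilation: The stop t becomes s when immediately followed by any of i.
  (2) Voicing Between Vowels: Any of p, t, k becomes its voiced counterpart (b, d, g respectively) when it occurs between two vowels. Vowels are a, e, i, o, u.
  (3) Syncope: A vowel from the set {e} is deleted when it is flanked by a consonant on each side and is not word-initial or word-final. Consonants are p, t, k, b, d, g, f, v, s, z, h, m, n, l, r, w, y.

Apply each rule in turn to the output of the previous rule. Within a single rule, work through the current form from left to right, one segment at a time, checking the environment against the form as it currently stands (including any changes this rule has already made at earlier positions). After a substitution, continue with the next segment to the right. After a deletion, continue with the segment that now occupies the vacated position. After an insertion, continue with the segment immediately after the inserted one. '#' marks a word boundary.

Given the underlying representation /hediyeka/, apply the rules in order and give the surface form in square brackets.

(1) t-Assibilation: no change — [hediyeka]
(2) Voicing Between Vowels: [hediyeka] → [hediyega]
(3) Syncope: [hediyega] → [hdiyga]

[hdiyga]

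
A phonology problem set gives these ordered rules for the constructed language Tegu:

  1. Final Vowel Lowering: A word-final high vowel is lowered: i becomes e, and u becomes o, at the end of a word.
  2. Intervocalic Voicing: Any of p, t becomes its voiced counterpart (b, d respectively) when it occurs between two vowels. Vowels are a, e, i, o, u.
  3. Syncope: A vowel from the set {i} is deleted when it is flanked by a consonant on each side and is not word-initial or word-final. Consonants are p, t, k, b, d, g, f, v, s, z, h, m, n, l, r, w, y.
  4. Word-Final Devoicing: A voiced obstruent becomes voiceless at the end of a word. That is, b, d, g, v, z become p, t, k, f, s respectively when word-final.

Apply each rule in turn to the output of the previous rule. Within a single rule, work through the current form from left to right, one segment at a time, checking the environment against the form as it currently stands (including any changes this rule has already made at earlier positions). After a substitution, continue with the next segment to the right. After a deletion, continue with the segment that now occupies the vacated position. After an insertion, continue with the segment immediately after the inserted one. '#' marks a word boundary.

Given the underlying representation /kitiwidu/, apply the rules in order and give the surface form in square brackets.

[kdwdo]

1 Final Vowel Lowering: [kitiwidu] → [kitiwido]
2 Intervocalic Voicing: [kitiwido] → [kidiwido]
3 Syncope: [kidiwido] → [kdwdo]
4 Word-Final Devoicing: no change — [kdwdo]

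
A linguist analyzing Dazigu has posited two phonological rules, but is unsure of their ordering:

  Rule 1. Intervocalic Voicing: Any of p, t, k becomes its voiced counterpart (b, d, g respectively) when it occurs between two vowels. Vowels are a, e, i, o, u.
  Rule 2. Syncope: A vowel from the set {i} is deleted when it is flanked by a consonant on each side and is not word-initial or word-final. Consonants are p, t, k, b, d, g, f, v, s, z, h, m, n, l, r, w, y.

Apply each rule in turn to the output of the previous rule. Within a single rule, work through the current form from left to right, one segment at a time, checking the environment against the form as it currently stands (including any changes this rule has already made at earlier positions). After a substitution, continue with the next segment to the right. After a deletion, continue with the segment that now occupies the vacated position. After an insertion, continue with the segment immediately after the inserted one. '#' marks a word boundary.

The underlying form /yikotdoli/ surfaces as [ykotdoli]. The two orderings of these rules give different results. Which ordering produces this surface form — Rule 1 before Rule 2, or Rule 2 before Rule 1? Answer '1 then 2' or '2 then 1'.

2 then 1

Order 1 then 2:
  1 Intervocalic Voicing: [yikotdoli] → [yigotdoli]
  2 Syncope: [yigotdoli] → [ygotdoli]
  result: [ygotdoli]
Order 2 then 1:
  2 Syncope: [yikotdoli] → [ykotdoli]
  1 Intervocalic Voicing: no change — [ykotdoli]
  result: [ykotdoli]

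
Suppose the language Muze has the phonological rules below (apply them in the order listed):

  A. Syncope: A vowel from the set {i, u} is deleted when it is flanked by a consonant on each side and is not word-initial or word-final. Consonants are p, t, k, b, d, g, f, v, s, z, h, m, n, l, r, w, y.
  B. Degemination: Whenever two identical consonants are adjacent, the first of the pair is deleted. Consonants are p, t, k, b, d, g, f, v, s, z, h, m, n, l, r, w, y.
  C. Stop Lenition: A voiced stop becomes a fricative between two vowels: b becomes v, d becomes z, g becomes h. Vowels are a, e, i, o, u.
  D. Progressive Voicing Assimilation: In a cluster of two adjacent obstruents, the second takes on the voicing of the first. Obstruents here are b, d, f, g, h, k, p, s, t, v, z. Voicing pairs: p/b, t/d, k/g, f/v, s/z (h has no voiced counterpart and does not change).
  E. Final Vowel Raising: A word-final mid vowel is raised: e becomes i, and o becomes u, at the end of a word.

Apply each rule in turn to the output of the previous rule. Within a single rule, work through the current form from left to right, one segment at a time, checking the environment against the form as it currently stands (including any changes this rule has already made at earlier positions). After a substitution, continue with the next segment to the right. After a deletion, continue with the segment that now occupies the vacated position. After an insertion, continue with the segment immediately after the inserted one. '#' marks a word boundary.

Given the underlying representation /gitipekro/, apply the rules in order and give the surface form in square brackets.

[gdbekru]

A Syncope: [gitipekro] → [gtpekro]
B Degemination: no change — [gtpekro]
C Stop Lenition: no change — [gtpekro]
D Progressive Voicing Assimilation: [gtpekro] → [gdbekro]
E Final Vowel Raising: [gdbekro] → [gdbekru]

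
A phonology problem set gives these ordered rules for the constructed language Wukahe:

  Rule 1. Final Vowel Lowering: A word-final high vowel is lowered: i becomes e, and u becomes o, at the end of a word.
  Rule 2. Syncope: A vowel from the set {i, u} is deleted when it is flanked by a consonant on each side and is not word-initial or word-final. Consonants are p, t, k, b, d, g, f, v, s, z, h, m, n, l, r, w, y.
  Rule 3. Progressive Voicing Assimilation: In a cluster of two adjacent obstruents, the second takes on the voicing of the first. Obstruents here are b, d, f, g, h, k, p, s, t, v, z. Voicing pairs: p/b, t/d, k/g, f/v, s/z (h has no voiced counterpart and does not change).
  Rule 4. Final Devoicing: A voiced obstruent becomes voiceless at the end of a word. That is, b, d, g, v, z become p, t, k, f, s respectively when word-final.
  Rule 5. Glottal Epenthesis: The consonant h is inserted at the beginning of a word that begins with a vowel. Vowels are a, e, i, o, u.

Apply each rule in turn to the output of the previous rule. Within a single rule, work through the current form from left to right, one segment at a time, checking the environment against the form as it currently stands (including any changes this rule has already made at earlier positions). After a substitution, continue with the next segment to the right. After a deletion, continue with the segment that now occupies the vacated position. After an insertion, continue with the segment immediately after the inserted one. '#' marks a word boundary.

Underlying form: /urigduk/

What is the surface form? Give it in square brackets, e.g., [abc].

Rule 1 Final Vowel Lowering: no change — [urigduk]
Rule 2 Syncope: [urigduk] → [urgdk]
Rule 3 Progressive Voicing Assimilation: [urgdk] → [urgdg]
Rule 4 Final Devoicing: [urgdg] → [urgdk]
Rule 5 Glottal Epenthesis: [urgdk] → [hurgdk]

[hurgdk]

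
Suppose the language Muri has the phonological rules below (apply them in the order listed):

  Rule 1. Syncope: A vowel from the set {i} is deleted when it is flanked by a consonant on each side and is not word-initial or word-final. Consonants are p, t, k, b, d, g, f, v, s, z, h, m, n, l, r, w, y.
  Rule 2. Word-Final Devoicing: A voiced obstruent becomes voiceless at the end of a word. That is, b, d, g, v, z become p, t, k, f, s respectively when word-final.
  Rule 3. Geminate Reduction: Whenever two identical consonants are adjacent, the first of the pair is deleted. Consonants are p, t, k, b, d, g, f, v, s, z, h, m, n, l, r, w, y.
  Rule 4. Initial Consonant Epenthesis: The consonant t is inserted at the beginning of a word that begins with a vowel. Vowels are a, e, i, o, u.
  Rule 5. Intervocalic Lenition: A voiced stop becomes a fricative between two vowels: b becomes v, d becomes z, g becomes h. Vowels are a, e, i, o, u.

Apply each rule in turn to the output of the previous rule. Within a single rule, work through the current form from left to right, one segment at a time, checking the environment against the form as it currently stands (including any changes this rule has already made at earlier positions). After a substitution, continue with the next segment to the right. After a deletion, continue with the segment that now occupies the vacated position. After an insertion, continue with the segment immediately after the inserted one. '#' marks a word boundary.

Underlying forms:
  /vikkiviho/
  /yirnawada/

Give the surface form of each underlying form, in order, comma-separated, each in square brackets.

/vikkiviho/:
  Rule 1 Syncope: [vikkiviho] → [vkkvho]
  Rule 2 Word-Final Devoicing: no change — [vkkvho]
  Rule 3 Geminate Reduction: [vkkvho] → [vkvho]
  Rule 4 Initial Consonant Epenthesis: no change — [vkvho]
  Rule 5 Intervocalic Lenition: no change — [vkvho]
/yirnawada/:
  Rule 1 Syncope: [yirnawada] → [yrnawada]
  Rule 2 Word-Final Devoicing: no change — [yrnawada]
  Rule 3 Geminate Reduction: no change — [yrnawada]
  Rule 4 Initial Consonant Epenthesis: no change — [yrnawada]
  Rule 5 Intervocalic Lenition: [yrnawada] → [yrnawaza]

[vkvho], [yrnawaza]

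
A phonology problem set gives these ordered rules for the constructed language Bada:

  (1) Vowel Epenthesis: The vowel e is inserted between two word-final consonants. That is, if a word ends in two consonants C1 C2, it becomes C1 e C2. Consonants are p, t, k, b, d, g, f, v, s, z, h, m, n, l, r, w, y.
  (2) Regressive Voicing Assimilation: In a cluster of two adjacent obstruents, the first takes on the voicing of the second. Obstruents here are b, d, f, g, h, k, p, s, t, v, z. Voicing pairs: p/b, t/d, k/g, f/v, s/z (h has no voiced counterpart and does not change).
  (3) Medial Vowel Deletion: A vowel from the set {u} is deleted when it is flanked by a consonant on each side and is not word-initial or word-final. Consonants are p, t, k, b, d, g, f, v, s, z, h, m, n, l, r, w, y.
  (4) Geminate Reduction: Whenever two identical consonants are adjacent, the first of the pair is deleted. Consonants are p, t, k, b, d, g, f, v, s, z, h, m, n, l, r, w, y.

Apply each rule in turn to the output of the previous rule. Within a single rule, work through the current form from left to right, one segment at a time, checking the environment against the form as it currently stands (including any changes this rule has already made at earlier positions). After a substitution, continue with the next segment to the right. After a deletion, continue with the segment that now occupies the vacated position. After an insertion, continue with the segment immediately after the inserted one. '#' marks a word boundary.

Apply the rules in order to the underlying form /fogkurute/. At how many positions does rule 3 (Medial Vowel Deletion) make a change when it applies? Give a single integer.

(1) Vowel Epenthesis: no change — [fogkurute]
(2) Regressive Voicing Assimilation: [fogkurute] → [fokkurute]
(3) Medial Vowel Deletion: [fokkurute] → [fokkrte]
(4) Geminate Reduction: [fokkrte] → [fokrte]
Rule 3 changed 2 position(s).

2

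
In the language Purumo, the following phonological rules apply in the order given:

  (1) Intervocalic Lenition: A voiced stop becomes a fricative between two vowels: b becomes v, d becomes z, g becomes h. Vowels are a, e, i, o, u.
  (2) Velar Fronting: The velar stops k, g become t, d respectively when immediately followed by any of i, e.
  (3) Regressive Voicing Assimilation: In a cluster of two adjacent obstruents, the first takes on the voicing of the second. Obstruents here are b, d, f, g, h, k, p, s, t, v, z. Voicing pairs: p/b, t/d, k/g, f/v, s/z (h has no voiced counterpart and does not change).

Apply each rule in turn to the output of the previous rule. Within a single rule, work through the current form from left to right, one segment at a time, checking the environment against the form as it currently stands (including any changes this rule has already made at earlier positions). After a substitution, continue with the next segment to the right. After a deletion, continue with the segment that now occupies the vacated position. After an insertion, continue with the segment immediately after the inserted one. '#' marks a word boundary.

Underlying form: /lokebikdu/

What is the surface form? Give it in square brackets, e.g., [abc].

[lotevigdu]

(1) Intervocalic Lenition: [lokebikdu] → [lokevikdu]
(2) Velar Fronting: [lokevikdu] → [lotevikdu]
(3) Regressive Voicing Assimilation: [lotevikdu] → [lotevigdu]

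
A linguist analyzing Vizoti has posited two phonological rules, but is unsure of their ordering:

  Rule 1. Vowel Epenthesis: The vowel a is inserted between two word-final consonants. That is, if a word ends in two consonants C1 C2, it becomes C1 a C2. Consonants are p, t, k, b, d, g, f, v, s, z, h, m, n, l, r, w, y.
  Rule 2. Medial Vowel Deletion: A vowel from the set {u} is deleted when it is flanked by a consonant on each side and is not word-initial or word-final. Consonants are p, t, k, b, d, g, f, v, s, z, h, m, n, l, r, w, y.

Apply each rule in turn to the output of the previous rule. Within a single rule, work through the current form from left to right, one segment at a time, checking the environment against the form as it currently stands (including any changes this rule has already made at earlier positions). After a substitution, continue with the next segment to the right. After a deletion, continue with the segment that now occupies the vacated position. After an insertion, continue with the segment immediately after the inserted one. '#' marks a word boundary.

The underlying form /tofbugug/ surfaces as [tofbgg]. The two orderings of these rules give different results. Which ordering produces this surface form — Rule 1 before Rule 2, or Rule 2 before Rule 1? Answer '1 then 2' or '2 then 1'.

1 then 2

Order 1 then 2:
  1 Vowel Epenthesis: no change — [tofbugug]
  2 Medial Vowel Deletion: [tofbugug] → [tofbgg]
  result: [tofbgg]
Order 2 then 1:
  2 Medial Vowel Deletion: [tofbugug] → [tofbgg]
  1 Vowel Epenthesis: [tofbgg] → [tofbgag]
  result: [tofbgag]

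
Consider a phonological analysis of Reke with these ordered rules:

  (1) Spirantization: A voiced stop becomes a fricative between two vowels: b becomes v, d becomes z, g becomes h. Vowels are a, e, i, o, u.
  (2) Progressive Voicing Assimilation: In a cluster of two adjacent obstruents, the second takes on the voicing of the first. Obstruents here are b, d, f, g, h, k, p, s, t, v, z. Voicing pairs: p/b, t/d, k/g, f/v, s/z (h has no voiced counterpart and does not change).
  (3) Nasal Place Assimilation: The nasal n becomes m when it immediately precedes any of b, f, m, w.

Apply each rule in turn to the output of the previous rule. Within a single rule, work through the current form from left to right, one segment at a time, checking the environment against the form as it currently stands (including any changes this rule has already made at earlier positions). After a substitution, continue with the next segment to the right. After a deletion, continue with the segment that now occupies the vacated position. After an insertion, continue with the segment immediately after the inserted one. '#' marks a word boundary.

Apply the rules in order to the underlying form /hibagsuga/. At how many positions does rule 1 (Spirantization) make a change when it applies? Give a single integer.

(1) Spirantization: [hibagsuga] → [hivagsuha]
(2) Progressive Voicing Assimilation: [hivagsuha] → [hivagzuha]
(3) Nasal Place Assimilation: no change — [hivagzuha]
Rule 1 changed 2 position(s).

2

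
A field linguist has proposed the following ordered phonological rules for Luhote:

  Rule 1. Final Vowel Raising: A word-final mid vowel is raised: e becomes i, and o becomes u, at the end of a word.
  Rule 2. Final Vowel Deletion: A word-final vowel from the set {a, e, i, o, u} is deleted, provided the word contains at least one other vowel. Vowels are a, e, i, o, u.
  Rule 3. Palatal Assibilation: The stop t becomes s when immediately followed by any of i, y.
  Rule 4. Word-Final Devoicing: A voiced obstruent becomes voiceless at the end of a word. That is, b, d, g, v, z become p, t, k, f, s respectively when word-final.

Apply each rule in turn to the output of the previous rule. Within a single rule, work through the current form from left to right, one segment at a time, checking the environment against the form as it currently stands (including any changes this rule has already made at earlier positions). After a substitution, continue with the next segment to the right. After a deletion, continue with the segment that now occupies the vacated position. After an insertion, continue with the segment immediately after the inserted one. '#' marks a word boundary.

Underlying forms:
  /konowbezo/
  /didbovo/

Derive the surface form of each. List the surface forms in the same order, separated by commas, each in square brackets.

/konowbezo/:
  Rule 1 Final Vowel Raising: [konowbezo] → [konowbezu]
  Rule 2 Final Vowel Deletion: [konowbezu] → [konowbez]
  Rule 3 Palatal Assibilation: no change — [konowbez]
  Rule 4 Word-Final Devoicing: [konowbez] → [konowbes]
/didbovo/:
  Rule 1 Final Vowel Raising: [didbovo] → [didbovu]
  Rule 2 Final Vowel Deletion: [didbovu] → [didbov]
  Rule 3 Palatal Assibilation: no change — [didbov]
  Rule 4 Word-Final Devoicing: [didbov] → [didbof]

[konowbes], [didbof]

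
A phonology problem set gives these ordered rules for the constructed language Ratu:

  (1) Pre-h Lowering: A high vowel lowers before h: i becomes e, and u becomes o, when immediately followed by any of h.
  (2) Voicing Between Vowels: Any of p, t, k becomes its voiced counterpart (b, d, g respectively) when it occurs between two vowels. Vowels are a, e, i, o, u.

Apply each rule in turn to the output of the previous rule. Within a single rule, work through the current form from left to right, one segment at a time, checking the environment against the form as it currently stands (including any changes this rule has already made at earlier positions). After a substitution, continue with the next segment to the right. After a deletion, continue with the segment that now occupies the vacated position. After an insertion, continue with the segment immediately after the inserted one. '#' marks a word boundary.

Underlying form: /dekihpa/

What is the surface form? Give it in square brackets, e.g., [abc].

(1) Pre-h Lowering: [dekihpa] → [dekehpa]
(2) Voicing Between Vowels: [dekehpa] → [degehpa]

[degehpa]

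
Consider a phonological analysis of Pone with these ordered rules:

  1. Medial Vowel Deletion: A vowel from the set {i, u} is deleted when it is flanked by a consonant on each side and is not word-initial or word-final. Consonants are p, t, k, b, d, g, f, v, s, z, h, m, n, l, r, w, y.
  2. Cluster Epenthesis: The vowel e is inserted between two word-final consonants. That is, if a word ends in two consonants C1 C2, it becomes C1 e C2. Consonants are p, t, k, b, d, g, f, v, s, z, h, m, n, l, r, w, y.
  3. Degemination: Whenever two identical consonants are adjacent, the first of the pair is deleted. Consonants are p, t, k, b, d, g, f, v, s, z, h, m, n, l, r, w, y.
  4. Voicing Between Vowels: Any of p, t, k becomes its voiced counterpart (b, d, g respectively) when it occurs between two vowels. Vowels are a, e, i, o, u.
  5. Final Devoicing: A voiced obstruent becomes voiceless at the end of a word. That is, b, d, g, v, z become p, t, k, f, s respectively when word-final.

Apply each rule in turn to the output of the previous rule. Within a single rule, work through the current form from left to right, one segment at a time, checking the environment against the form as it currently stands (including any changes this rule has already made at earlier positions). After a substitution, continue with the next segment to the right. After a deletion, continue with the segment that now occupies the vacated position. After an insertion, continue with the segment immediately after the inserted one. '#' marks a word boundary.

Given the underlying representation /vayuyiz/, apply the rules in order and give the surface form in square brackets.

[vayes]

1 Medial Vowel Deletion: [vayuyiz] → [vayyz]
2 Cluster Epenthesis: [vayyz] → [vayyez]
3 Degemination: [vayyez] → [vayez]
4 Voicing Between Vowels: no change — [vayez]
5 Final Devoicing: [vayez] → [vayes]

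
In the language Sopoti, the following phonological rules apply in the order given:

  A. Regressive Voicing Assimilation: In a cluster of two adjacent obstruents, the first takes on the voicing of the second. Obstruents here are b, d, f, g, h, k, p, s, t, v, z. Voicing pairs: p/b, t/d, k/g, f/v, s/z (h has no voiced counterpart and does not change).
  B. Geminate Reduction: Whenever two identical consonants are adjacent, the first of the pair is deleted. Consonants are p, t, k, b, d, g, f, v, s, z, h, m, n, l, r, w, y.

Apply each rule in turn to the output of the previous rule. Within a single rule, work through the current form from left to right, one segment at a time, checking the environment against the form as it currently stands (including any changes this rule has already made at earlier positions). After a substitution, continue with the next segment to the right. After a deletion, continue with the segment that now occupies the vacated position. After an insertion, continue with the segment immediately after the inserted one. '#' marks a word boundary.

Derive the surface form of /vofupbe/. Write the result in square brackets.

[vofube]

A Regressive Voicing Assimilation: [vofupbe] → [vofubbe]
B Geminate Reduction: [vofubbe] → [vofube]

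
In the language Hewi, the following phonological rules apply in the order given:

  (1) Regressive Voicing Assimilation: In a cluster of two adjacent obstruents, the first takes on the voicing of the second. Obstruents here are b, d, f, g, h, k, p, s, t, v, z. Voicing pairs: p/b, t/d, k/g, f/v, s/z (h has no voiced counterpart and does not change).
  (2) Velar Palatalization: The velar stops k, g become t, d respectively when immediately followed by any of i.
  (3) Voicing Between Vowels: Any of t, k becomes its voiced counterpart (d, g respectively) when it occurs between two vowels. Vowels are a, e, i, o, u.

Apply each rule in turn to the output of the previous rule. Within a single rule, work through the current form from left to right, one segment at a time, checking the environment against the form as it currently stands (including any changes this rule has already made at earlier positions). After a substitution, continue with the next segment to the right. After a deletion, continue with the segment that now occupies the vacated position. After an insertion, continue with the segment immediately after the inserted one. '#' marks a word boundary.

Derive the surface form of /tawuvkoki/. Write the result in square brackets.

[tawufkodi]

(1) Regressive Voicing Assimilation: [tawuvkoki] → [tawufkoki]
(2) Velar Palatalization: [tawufkoki] → [tawufkoti]
(3) Voicing Between Vowels: [tawufkoti] → [tawufkodi]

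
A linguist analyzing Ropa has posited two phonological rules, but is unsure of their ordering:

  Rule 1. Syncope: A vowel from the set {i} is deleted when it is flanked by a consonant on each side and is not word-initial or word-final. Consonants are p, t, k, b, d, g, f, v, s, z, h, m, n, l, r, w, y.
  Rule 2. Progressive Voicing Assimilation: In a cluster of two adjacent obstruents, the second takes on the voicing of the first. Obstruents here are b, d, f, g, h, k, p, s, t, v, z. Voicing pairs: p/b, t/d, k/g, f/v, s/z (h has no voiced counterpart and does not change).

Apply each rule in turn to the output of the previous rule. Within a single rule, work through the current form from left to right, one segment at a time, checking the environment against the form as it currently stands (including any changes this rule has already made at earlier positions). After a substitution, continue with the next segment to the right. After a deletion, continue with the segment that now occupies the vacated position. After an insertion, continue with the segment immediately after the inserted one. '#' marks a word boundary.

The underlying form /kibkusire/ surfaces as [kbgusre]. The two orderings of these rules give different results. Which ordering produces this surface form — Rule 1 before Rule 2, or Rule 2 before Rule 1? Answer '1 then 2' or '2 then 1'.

Order 1 then 2:
  1 Syncope: [kibkusire] → [kbkusre]
  2 Progressive Voicing Assimilation: [kbkusre] → [kpkusre]
  result: [kpkusre]
Order 2 then 1:
  2 Progressive Voicing Assimilation: [kibkusire] → [kibgusire]
  1 Syncope: [kibgusire] → [kbgusre]
  result: [kbgusre]

2 then 1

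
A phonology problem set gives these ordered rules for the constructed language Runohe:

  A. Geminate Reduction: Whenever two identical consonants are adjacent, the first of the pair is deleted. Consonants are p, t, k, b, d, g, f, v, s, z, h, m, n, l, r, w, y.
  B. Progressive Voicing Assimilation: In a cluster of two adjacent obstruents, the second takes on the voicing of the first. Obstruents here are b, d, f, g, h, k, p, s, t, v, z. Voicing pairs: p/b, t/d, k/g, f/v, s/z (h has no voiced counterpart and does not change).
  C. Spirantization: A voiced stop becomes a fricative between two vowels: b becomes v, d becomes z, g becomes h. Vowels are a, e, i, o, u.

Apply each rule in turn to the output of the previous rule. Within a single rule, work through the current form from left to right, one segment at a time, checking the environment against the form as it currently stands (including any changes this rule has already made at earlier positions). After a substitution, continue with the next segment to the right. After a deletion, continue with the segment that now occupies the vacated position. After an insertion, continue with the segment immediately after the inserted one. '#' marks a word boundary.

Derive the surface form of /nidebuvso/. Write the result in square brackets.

[nizevuvzo]

A Geminate Reduction: no change — [nidebuvso]
B Progressive Voicing Assimilation: [nidebuvso] → [nidebuvzo]
C Spirantization: [nidebuvzo] → [nizevuvzo]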